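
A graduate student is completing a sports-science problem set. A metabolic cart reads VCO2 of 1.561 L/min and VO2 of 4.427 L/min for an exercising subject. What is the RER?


RER = VCO2 / VO2 = 1.561 / 4.427 = 0.3526

0.3526


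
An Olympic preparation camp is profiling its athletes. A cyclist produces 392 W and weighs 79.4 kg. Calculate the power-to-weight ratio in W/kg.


P/W = power / mass
= 392 / 79.4
= 4.937 W/kg

4.937 W/kg


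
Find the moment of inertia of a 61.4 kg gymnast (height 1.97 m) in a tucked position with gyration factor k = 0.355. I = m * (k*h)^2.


Radius of gyration = 0.355 * 1.97 = 0.69935 m
I = 61.4 * 0.69935^2
= 61.4 * 0.48909
= 30.03 kg*m^2

30.03 kg*m^2


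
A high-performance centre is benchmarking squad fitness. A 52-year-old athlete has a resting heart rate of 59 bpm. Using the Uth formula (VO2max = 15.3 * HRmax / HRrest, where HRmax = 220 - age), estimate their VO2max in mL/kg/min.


HRmax = 220 - 52 = 168 bpm
Ratio = HRmax / HRrest = 168 / 59 = 2.8475
VO2max = 15.3 * 2.8475 = 43.57 mL/kg/min

43.57 mL/kg/min


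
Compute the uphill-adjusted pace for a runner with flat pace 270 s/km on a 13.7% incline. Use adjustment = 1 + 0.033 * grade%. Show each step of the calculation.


Adjustment factor = 1 + 0.033 * 13.7 = 1.4521
Grade-adjusted pace = 270 * 1.4521 = 392.07 s/km

392.07 s/km


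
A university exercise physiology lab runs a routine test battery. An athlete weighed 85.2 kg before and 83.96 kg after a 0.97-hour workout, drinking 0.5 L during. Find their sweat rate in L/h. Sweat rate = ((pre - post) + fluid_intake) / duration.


Body mass change = 1.24 kg
Total sweat loss = 1.24 + 0.5 = 1.74 L
Rate = 1.74 / 0.97 = 1.794 L/h

1.794 L/h


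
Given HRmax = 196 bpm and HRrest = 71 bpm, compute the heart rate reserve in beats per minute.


Heart rate reserve = maximum HR minus resting HR
HRR = 196 - 71 = 125 bpm

125 bpm


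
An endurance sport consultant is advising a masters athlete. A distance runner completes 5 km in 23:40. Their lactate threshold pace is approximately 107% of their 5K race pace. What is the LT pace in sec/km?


Convert to seconds: 23 min 40 s = 1420 s
Pace per km = 1420 / 5 = 284.0 s/km
LT pace = 284.0 * 1.07 = 303.88 s/km

303.88 s/km


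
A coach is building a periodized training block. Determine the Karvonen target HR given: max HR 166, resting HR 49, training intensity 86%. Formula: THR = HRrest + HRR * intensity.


HRR = HRmax - HRrest = 166 - 49 = 117
THR = 49 + 117 * 0.86
= 149.62 bpm

149.62 bpm


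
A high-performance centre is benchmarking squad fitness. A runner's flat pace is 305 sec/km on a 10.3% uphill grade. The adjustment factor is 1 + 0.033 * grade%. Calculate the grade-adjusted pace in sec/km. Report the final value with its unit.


Factor = 1 + 0.033 * 10.3 = 1.3399
Adjusted pace = 305 * 1.3399
= 408.67 sec/km

408.67 s/km


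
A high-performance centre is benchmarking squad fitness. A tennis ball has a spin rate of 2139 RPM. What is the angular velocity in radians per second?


Convert RPM to rad/s: multiply by 2*pi and divide by 60
omega = 2139 * 2 * pi / 60
= 223.996 rad/s

223.996 rad/s


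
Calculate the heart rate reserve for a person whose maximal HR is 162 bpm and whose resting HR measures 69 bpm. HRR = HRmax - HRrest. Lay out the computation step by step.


HRmax = 162 bpm
HRrest = 69 bpm
HRR = 162 - 69 = 93 bpm

93 bpm


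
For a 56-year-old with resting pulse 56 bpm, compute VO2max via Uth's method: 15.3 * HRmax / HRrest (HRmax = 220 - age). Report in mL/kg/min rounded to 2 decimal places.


Step 1: HRmax = 220 - 56 = 164 bpm
Step 2: Ratio = 164 / 56 = 2.9286
Step 3: VO2max = 15.3 * 2.9286 = 44.81 mL/kg/min

44.81 mL/kg/min


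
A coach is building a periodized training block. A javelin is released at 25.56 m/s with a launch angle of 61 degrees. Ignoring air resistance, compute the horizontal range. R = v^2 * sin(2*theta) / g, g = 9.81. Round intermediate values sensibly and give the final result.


Launch speed squared = 653.3136
sin(2 * 61 deg) = 0.848048
Range = 653.3136 * 0.848048 / 9.81
= 56.477 m

56.477 m


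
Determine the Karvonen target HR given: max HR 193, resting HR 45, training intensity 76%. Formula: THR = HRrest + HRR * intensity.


HRR = HRmax - HRrest = 193 - 45 = 148
THR = 45 + 148 * 0.76
= 157.48 bpm

157.48 bpm


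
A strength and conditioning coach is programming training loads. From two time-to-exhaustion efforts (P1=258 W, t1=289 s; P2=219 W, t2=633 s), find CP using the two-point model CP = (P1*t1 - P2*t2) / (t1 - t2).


Work in trial 1 = 74562 J
Work in trial 2 = 138627 J
Delta work = -64065 J
Delta time = -344 s
CP = -64065 / -344 = 186.24 W

186.24 W


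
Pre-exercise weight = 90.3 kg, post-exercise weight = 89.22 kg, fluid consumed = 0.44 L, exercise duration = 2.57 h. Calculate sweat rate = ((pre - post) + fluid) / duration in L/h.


Weight loss = 90.3 - 89.22 = 1.08 kg (approx L)
Total sweat = 1.08 + 0.44 = 1.52 L
Sweat rate = 1.52 / 2.57 = 0.591 L/h

0.591 L/h


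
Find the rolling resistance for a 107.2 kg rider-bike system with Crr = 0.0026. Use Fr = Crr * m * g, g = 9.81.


m * g = 107.2 * 9.81 = 1051.632 N
Fr = 0.0026 * 1051.632 = 2.734 N

2.734 N


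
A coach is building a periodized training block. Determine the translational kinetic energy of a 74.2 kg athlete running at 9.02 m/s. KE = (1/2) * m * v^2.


KE = 0.5 * m * v^2
= 0.5 * 74.2 * 9.02^2
= 0.5 * 74.2 * 81.3604
= 3018.47 J

3018.47 J


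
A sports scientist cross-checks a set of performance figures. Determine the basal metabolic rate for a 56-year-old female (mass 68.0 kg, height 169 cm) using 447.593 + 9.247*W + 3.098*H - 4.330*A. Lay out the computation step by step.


BMR = 447.593 + 9.247*68.0 + 3.098*169 - 4.330*56
= 1357.47 kcal/day

1357.47 kcal/day


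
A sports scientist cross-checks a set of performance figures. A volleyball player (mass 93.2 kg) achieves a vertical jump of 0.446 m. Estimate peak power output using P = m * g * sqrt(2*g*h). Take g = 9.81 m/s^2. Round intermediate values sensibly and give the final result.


2 * g * h = 2 * 9.81 * 0.446 = 8.75052
sqrt(8.75052) = 2.958128 m/s
P = 93.2 * 9.81 * 2.958128 = 2704.59 W

2704.59 W


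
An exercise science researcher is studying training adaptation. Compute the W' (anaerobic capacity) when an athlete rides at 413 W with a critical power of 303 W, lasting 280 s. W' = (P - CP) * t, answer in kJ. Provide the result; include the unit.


Above-CP power = 110 W
Duration = 280 s
W' = 110 * 280 = 30800 J
Convert: 30800 / 1000 = 30.8 kJ

30.8 kJ


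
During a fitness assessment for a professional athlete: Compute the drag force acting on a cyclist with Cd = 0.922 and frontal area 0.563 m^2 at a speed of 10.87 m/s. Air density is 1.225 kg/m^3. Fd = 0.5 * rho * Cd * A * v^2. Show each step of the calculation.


Step 1: v^2 = 118.1569
Step 2: Fd = 0.5 * 1.225 * 0.922 * 0.563 * 118.1569
= 37.567 N

37.567 N


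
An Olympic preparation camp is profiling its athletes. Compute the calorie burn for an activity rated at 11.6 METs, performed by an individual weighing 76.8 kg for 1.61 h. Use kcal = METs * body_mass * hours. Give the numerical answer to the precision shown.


Product of METs and mass = 11.6 * 76.8 = 890.88
Total kcal = 890.88 * 1.61 = 1434.32 kcal

1434.32 kcal


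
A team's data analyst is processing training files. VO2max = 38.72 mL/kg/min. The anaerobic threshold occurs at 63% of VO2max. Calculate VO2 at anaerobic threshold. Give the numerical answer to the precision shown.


AT fraction = 63 / 100 = 0.63
AT VO2 = 38.72 * 0.63
= 24.39 mL/kg/min

24.39 mL/kg/min


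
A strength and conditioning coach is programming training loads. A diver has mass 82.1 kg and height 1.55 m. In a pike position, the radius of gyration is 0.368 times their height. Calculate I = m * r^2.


r = 0.368 * 1.55 = 0.5704 m
I = m * r^2 = 82.1 * 0.325356 = 26.712 kg*m^2

26.712 kg*m^2


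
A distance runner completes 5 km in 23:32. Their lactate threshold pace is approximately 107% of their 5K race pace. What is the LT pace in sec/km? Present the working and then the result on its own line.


Convert to seconds: 23 min 32 s = 1412 s
Pace per km = 1412 / 5 = 282.4 s/km
LT pace = 282.4 * 1.07 = 302.17 s/km

302.17 s/km


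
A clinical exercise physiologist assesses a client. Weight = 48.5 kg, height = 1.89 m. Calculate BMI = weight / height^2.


height^2 = 1.89^2 = 3.5721
BMI = 48.5 / 3.5721 = 13.58 kg/m^2

13.58 kg/m^2


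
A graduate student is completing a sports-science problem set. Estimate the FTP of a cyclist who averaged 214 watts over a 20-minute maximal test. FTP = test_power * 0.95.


FTP = 214 * 0.95 = 203.3 W

203.3 W


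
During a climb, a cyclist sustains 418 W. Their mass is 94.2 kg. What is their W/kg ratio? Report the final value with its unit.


Power-to-weight = 418 W / 94.2 kg
= 4.437 W/kg

4.437 W/kg


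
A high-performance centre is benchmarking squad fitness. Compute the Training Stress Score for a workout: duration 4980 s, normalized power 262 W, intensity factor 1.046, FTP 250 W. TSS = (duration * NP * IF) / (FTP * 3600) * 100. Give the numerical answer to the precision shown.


Product = 4980 * 262 * 1.046 = 1364778.96
Base = 250 * 3600 = 900000
TSS = 1364778.96 / 900000 * 100 = 151.64

151.64 TSS


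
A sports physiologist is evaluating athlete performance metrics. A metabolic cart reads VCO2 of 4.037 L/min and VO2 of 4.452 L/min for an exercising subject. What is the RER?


RER = VCO2 / VO2 = 4.037 / 4.452 = 0.9068

0.9068


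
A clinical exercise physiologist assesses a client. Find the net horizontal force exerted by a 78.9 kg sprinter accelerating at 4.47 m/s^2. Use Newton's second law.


Newton's second law: F = m * a
F = 78.9 * 4.47 = 352.68 N

352.68 N


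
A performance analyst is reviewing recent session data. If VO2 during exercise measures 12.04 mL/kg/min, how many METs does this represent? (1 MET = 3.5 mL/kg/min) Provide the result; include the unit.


METs = VO2 / 3.5 = 12.04 / 3.5 = 3.44

3.44 METs


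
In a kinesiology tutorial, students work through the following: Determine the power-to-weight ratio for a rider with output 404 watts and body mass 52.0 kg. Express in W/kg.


P/W = 404 / 52.0 = 7.769 W/kg

7.769 W/kg


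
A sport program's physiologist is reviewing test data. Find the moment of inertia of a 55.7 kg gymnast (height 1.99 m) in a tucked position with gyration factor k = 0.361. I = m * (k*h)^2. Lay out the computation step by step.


Radius of gyration = 0.361 * 1.99 = 0.71839 m
I = 55.7 * 0.71839^2
= 55.7 * 0.516084
= 28.746 kg*m^2

28.746 kg*m^2


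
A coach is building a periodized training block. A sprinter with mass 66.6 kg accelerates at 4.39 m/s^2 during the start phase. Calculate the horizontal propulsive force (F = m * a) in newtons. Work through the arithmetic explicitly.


F = m * a
= 66.6 * 4.39
= 292.37 N

292.37 N


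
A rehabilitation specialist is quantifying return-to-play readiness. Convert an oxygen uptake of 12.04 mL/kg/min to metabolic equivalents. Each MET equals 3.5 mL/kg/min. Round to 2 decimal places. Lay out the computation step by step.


One MET = 3.5 mL/kg/min
Number of METs = 12.04 / 3.5
= 3.44 METs

3.44 METs


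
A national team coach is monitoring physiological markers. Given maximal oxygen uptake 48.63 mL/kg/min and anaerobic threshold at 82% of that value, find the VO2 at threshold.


Percentage as decimal = 0.82
VO2 at AT = 48.63 * 0.82 = 39.88 mL/kg/min

39.88 mL/kg/min


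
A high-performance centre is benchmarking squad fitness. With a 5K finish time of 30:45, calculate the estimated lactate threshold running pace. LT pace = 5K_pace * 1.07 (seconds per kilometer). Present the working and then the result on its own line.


Race duration = 1845 s for 5 km
Average pace = 1845 / 5 = 369.0 s/km
LT pace = 369.0 * 1.07
= 394.83 s/km

394.83 s/km


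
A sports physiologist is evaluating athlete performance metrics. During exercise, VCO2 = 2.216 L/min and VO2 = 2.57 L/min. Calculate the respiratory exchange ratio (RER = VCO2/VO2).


RER = VCO2 / VO2
= 2.216 / 2.57
= 0.8623

0.8623


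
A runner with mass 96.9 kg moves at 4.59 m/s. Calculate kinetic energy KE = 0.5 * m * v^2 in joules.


v^2 = 4.59^2 = 21.0681
KE = 0.5 * 96.9 * 21.0681
= 1020.75 J

1020.75 J


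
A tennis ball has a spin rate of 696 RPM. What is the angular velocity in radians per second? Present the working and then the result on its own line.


Convert RPM to rad/s: multiply by 2*pi and divide by 60
omega = 696 * 2 * pi / 60
= 72.885 rad/s

72.885 rad/s


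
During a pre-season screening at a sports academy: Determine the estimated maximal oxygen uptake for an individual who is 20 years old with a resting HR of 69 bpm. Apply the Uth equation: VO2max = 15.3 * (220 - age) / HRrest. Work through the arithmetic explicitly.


HRmax = 220 - 20 = 200
VO2max = 15.3 * (200 / 69)
= 15.3 * 2.8986
= 44.35 mL/kg/min

44.35 mL/kg/min


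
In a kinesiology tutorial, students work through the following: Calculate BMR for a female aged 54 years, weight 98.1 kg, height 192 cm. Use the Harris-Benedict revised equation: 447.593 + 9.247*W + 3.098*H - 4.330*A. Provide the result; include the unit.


Substituting values:
W term = 9.247 * 98.1 = 907.1307
H term = 3.098 * 192 = 594.816
A term = 4.330 * 54 = 233.82
BMR = 1715.72 kcal/day

1715.72 kcal/day


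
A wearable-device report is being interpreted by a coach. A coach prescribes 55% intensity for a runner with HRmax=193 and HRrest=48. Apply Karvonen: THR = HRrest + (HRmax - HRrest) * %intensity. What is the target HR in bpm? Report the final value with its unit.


Heart rate reserve = 193 - 48 = 145
Intensity fraction = 55 / 100 = 0.55
THR = 48 + 145 * 0.55 = 127.75 bpm

127.75 bpm


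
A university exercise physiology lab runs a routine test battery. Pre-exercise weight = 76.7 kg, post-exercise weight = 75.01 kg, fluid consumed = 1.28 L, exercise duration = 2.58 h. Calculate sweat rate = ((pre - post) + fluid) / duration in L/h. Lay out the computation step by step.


Weight loss = 76.7 - 75.01 = 1.69 kg (approx L)
Total sweat = 1.69 + 1.28 = 2.97 L
Sweat rate = 2.97 / 2.58 = 1.151 L/h

1.151 L/h


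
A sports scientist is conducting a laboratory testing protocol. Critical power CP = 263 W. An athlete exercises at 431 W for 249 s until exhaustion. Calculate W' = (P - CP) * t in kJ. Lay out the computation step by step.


P - CP = 431 - 263 = 168 W
W' = 168 * 249 = 41832 J
= 41832 / 1000 = 41.832 kJ

41.832 kJ


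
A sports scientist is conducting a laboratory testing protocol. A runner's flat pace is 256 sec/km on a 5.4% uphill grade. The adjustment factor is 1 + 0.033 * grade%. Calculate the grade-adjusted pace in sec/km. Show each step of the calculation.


Factor = 1 + 0.033 * 5.4 = 1.1782
Adjusted pace = 256 * 1.1782
= 301.62 sec/km

301.62 s/km


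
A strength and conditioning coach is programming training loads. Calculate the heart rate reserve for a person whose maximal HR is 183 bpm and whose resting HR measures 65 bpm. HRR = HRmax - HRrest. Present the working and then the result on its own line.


HRmax = 183 bpm
HRrest = 65 bpm
HRR = 183 - 65 = 118 bpm

118 bpm


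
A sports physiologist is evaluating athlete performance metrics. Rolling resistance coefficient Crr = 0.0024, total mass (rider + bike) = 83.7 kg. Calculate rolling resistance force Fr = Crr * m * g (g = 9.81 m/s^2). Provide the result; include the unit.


Fr = Crr * m * g
= 0.0024 * 83.7 * 9.81
= 1.971 N

1.971 N


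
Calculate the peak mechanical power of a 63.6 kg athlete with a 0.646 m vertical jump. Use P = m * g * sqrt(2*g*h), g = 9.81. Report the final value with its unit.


First, sqrt(2gh) = sqrt(2 * 9.81 * 0.646)
= sqrt(12.67452) = 3.560129 m/s
Power = 63.6 * 9.81 * 3.560129 = 2221.22 W

2221.22 W


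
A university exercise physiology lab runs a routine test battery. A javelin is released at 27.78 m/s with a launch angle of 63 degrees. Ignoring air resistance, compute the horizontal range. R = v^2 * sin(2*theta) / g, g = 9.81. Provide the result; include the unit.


Launch speed squared = 771.7284
sin(2 * 63 deg) = 0.809017
Range = 771.7284 * 0.809017 / 9.81
= 63.643 m

63.643 m


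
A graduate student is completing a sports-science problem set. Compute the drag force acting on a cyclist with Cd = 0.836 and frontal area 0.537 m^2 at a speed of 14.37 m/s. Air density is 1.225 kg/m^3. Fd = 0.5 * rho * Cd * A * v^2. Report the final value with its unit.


Step 1: v^2 = 206.4969
Step 2: Fd = 0.5 * 1.225 * 0.836 * 0.537 * 206.4969
= 56.781 N

56.781 N


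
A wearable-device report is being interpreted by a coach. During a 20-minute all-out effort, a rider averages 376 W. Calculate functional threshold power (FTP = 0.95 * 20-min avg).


FTP = 0.95 * 376
= 357.2 W

357.2 W


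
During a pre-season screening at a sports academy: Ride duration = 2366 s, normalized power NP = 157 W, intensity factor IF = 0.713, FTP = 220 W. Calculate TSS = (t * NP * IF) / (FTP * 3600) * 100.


Numerator = 2366 * 157 * 0.713 = 264852.406
Denominator = 220 * 3600 = 792000
TSS = 264852.406 / 792000 * 100
= 33.44

33.44 TSS


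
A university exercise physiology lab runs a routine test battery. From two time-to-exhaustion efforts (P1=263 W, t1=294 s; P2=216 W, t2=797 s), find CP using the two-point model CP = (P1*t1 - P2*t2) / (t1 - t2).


Work in trial 1 = 77322 J
Work in trial 2 = 172152 J
Delta work = -94830 J
Delta time = -503 s
CP = -94830 / -503 = 188.53 W

188.53 W


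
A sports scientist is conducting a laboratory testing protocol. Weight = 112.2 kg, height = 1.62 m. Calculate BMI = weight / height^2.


height^2 = 1.62^2 = 2.6244
BMI = 112.2 / 2.6244 = 42.75 kg/m^2

42.75 kg/m^2


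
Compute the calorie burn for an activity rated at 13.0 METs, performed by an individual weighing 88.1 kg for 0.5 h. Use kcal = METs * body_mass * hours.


Product of METs and mass = 13.0 * 88.1 = 1145.3
Total kcal = 1145.3 * 0.5 = 572.65 kcal

572.65 kcal


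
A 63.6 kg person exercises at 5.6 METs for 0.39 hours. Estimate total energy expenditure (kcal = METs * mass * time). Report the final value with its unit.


Energy = METs * mass(kg) * time(h)
= 5.6 * 63.6 * 0.39
= 138.9 kcal

138.9 kcal


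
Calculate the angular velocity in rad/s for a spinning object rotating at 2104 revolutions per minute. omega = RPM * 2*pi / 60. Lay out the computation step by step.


omega = RPM * 2*pi / 60
= 2104 * 6.28318531 / 60
= 220.33 rad/s

220.33 rad/s


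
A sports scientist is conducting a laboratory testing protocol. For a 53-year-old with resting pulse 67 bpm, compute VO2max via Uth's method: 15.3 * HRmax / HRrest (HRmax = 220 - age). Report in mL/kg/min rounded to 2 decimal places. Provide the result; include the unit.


Step 1: HRmax = 220 - 53 = 167 bpm
Step 2: Ratio = 167 / 67 = 2.4925
Step 3: VO2max = 15.3 * 2.4925 = 38.14 mL/kg/min

38.14 mL/kg/min


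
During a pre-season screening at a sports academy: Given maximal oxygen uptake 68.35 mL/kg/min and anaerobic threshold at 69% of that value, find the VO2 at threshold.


Percentage as decimal = 0.69
VO2 at AT = 68.35 * 0.69 = 47.16 mL/kg/min

47.16 mL/kg/min


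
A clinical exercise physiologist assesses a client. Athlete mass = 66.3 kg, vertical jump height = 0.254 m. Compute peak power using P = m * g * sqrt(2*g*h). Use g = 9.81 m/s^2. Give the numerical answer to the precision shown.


sqrt(2 * 9.81 * 0.254) = sqrt(4.98348) = 2.232371 m/s
P = 66.3 * 9.81 * 2.232371
= 1451.94 W

1451.94 W


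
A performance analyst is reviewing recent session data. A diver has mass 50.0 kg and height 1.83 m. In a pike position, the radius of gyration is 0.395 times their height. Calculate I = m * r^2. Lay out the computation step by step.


r = 0.395 * 1.83 = 0.72285 m
I = m * r^2 = 50.0 * 0.522512 = 26.126 kg*m^2

26.126 kg*m^2


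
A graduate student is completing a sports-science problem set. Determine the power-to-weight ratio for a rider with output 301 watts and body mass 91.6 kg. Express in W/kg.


P/W = 301 / 91.6 = 3.286 W/kg

3.286 W/kg


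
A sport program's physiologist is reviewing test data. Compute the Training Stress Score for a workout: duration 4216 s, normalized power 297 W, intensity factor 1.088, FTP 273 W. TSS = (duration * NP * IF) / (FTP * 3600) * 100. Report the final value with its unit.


Product = 4216 * 297 * 1.088 = 1362341.376
Base = 273 * 3600 = 982800
TSS = 1362341.376 / 982800 * 100 = 138.62

138.62 TSS


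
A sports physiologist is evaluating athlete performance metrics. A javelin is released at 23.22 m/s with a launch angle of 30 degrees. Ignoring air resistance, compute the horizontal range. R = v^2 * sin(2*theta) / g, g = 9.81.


Launch speed squared = 539.1684
sin(2 * 30 deg) = 0.866025
Range = 539.1684 * 0.866025 / 9.81
= 47.598 m

47.598 m


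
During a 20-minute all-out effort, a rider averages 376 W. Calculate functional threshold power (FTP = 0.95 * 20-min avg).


FTP = 0.95 * 376
= 357.2 W

357.2 W


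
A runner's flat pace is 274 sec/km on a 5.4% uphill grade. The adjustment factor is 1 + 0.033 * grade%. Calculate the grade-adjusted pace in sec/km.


Factor = 1 + 0.033 * 5.4 = 1.1782
Adjusted pace = 274 * 1.1782
= 322.83 sec/km

322.83 s/km


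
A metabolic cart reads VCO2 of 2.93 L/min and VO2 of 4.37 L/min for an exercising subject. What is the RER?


RER = VCO2 / VO2 = 2.93 / 4.37 = 0.6705

0.6705


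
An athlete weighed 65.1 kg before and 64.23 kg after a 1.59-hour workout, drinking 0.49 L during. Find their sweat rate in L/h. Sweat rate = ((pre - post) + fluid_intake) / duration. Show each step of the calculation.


Body mass change = 0.87 kg
Total sweat loss = 0.87 + 0.49 = 1.36 L
Rate = 1.36 / 1.59 = 0.855 L/h

0.855 L/h


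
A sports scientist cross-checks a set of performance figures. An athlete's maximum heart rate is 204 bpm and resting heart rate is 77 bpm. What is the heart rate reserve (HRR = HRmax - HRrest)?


HRR = HRmax - HRrest
= 204 - 77
= 127 bpm

127 bpm


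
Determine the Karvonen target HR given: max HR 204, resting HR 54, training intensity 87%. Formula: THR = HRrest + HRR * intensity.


HRR = HRmax - HRrest = 204 - 54 = 150
THR = 54 + 150 * 0.87
= 184.5 bpm

184.5 bpm


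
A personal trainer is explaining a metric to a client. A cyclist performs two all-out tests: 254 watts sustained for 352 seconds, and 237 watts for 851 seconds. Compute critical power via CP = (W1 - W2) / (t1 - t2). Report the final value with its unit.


W1 = P1 * t1 = 254 * 352 = 89408 J
W2 = P2 * t2 = 237 * 851 = 201687 J
CP = (89408 - 201687) / (352 - 851)
= 225.01 W

225.01 W


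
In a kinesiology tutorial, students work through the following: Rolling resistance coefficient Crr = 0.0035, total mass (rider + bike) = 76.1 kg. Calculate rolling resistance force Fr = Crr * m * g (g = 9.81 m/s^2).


Fr = Crr * m * g
= 0.0035 * 76.1 * 9.81
= 2.613 N

2.613 N


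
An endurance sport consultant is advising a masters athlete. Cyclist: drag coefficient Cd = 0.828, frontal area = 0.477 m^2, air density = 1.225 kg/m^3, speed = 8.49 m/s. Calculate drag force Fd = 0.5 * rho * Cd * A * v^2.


v^2 = 8.49^2 = 72.0801
Fd = 0.5 * 1.225 * 0.828 * 0.477 * 72.0801
= 17.437 N

17.437 N


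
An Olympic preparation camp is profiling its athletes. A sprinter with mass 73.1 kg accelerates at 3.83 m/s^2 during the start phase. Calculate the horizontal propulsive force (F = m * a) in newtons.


F = m * a
= 73.1 * 3.83
= 279.97 N

279.97 N


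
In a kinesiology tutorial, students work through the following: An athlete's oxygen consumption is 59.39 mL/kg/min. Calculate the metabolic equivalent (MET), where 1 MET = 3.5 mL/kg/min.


MET = VO2 / 3.5
= 59.39 / 3.5
= 16.97 METs

16.97 METs


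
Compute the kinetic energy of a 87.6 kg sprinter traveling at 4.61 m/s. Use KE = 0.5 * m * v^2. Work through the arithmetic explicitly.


Velocity squared = 21.2521
KE = 0.5 * 87.6 * 21.2521 = 930.84 J

930.84 J


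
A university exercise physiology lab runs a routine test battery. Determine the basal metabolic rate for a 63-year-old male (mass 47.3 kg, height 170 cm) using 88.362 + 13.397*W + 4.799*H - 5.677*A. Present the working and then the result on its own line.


BMR = 88.362 + 13.397*47.3 + 4.799*170 - 5.677*63
= 1180.22 kcal/day

1180.22 kcal/day


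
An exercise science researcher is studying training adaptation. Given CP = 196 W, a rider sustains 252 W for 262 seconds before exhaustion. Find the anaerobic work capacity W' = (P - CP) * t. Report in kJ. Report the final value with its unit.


Excess power = 252 - 196 = 56 W
Work above CP = 56 * 262 = 14672 J
W' = 14.672 kJ

14.672 kJ


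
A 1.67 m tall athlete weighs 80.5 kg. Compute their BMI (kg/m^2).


height^2 = 2.7889 m^2
BMI = 80.5 / 2.7889 = 28.86 kg/m^2

28.86 kg/m^2


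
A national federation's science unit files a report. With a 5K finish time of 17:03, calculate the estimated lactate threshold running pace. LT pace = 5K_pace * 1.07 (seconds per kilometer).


Race duration = 1023 s for 5 km
Average pace = 1023 / 5 = 204.6 s/km
LT pace = 204.6 * 1.07
= 218.92 s/km

218.92 s/km


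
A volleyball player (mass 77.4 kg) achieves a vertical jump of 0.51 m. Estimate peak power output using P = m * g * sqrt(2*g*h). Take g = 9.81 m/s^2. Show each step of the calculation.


2 * g * h = 2 * 9.81 * 0.51 = 10.0062
sqrt(10.0062) = 3.163258 m/s
P = 77.4 * 9.81 * 3.163258 = 2401.84 W

2401.84 W


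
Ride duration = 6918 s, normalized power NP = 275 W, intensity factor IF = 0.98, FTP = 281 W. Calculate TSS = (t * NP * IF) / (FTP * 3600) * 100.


Numerator = 6918 * 275 * 0.98 = 1864401.0
Denominator = 281 * 3600 = 1011600
TSS = 1864401.0 / 1011600 * 100
= 184.3

184.3 TSS


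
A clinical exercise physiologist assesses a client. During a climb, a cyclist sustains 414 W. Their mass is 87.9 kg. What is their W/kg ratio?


Power-to-weight = 414 W / 87.9 kg
= 4.71 W/kg

4.71 W/kg


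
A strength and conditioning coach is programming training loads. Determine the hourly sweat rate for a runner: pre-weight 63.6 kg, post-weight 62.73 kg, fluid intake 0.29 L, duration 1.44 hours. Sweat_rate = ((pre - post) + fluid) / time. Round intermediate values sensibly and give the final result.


Mass lost = 63.6 - 62.73 = 0.87 kg
Add fluid consumed: 0.87 + 0.29 = 1.16 L total sweat
Sweat rate = 1.16 / 1.44 = 0.806 L/h

0.806 L/h


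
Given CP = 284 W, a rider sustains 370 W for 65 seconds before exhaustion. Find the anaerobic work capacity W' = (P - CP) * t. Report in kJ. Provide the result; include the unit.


Excess power = 370 - 284 = 86 W
Work above CP = 86 * 65 = 5590 J
W' = 5.59 kJ

5.59 kJ


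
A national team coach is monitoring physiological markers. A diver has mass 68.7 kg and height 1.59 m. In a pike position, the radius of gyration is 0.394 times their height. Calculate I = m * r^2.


r = 0.394 * 1.59 = 0.62646 m
I = m * r^2 = 68.7 * 0.392452 = 26.961 kg*m^2

26.961 kg*m^2


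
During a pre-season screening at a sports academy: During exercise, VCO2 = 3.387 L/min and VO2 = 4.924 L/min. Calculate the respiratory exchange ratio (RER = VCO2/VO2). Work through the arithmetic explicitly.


RER = VCO2 / VO2
= 3.387 / 4.924
= 0.6879

0.6879


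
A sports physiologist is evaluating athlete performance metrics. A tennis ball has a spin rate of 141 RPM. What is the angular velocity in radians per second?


Convert RPM to rad/s: multiply by 2*pi and divide by 60
omega = 141 * 2 * pi / 60
= 14.765 rad/s

14.765 rad/s


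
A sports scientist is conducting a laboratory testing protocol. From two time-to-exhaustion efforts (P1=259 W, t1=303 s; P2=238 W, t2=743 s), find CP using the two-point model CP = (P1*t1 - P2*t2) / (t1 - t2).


Work in trial 1 = 78477 J
Work in trial 2 = 176834 J
Delta work = -98357 J
Delta time = -440 s
CP = -98357 / -440 = 223.54 W

223.54 W


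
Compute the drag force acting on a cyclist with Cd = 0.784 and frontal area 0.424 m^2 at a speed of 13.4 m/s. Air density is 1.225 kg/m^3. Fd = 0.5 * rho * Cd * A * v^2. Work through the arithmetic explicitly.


Step 1: v^2 = 179.56
Step 2: Fd = 0.5 * 1.225 * 0.784 * 0.424 * 179.56
= 36.559 N

36.559 N


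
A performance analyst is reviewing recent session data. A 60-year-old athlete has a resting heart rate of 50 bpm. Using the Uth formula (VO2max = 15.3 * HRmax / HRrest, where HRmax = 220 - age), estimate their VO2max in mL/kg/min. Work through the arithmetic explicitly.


HRmax = 220 - 60 = 160 bpm
Ratio = HRmax / HRrest = 160 / 50 = 3.2
VO2max = 15.3 * 3.2 = 48.96 mL/kg/min

48.96 mL/kg/min


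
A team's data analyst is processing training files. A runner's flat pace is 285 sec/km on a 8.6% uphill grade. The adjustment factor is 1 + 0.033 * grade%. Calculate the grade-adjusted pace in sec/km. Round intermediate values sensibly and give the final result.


Factor = 1 + 0.033 * 8.6 = 1.2838
Adjusted pace = 285 * 1.2838
= 365.88 sec/km

365.88 s/km


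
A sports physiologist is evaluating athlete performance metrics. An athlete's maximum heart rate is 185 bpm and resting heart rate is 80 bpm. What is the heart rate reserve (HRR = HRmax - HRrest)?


HRR = HRmax - HRrest
= 185 - 80
= 105 bpm

105 bpm


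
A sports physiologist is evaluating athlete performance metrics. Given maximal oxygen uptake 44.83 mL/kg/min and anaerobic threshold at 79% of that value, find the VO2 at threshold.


Percentage as decimal = 0.79
VO2 at AT = 44.83 * 0.79 = 35.42 mL/kg/min

35.42 mL/kg/min


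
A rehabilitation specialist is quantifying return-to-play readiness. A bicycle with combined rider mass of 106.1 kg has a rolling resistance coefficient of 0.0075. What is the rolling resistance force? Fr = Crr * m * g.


Fr = 0.0075 * 106.1 * 9.81
= 0.79575 * 9.81
= 7.806 N

7.806 N


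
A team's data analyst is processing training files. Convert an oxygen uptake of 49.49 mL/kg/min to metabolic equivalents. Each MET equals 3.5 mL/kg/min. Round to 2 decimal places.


One MET = 3.5 mL/kg/min
Number of METs = 49.49 / 3.5
= 14.14 METs

14.14 METs


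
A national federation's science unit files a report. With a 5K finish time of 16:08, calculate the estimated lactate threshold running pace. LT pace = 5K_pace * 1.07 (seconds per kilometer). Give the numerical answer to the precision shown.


Race duration = 968 s for 5 km
Average pace = 968 / 5 = 193.6 s/km
LT pace = 193.6 * 1.07
= 207.15 s/km

207.15 s/km


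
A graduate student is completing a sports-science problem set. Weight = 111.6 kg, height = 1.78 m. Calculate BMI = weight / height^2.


height^2 = 1.78^2 = 3.1684
BMI = 111.6 / 3.1684 = 35.22 kg/m^2

35.22 kg/m^2


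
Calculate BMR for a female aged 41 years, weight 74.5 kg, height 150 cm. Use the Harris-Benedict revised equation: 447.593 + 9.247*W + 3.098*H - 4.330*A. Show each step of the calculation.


Substituting values:
W term = 9.247 * 74.5 = 688.9015
H term = 3.098 * 150 = 464.7
A term = 4.330 * 41 = 177.53
BMR = 1423.66 kcal/day

1423.66 kcal/day


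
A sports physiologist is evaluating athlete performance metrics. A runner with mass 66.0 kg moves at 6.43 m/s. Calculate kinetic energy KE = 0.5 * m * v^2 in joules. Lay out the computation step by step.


v^2 = 6.43^2 = 41.3449
KE = 0.5 * 66.0 * 41.3449
= 1364.38 J

1364.38 J


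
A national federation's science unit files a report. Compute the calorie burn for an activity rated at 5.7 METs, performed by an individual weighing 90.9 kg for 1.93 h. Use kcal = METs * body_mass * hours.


Product of METs and mass = 5.7 * 90.9 = 518.13
Total kcal = 518.13 * 1.93 = 999.99 kcal

999.99 kcal


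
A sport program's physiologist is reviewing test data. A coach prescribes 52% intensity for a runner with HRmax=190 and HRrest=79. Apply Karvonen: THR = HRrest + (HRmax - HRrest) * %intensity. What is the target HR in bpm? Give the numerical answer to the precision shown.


Heart rate reserve = 190 - 79 = 111
Intensity fraction = 52 / 100 = 0.52
THR = 79 + 111 * 0.52 = 136.72 bpm

136.72 bpm


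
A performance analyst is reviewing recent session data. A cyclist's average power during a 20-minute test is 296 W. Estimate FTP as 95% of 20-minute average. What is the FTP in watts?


FTP = 20-min power * 0.95
= 296 * 0.95
= 281.2 W

281.2 W


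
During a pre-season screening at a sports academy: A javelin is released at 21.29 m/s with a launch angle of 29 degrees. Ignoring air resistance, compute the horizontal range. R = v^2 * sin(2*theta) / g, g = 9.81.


Launch speed squared = 453.2641
sin(2 * 29 deg) = 0.848048
Range = 453.2641 * 0.848048 / 9.81
= 39.183 m

39.183 m


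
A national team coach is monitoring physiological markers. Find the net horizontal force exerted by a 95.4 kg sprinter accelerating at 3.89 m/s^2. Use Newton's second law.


Newton's second law: F = m * a
F = 95.4 * 3.89 = 371.11 N

371.11 N


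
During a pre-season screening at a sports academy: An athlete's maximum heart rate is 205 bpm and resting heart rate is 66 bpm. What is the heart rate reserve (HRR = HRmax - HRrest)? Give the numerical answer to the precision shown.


HRR = HRmax - HRrest
= 205 - 66
= 139 bpm

139 bpm


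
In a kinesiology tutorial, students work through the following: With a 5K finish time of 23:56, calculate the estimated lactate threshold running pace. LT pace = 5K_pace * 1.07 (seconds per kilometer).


Race duration = 1436 s for 5 km
Average pace = 1436 / 5 = 287.2 s/km
LT pace = 287.2 * 1.07
= 307.3 s/km

307.3 s/km


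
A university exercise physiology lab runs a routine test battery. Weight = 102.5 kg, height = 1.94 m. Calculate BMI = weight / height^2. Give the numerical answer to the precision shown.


height^2 = 1.94^2 = 3.7636
BMI = 102.5 / 3.7636 = 27.23 kg/m^2

27.23 kg/m^2


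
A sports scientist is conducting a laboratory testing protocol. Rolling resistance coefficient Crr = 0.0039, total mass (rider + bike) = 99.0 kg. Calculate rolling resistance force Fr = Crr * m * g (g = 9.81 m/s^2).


Fr = Crr * m * g
= 0.0039 * 99.0 * 9.81
= 3.788 N

3.788 N


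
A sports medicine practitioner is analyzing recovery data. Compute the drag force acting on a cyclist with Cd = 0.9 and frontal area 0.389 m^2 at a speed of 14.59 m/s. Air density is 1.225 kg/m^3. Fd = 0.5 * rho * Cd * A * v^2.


Step 1: v^2 = 212.8681
Step 2: Fd = 0.5 * 1.225 * 0.9 * 0.389 * 212.8681
= 45.647 N

45.647 N


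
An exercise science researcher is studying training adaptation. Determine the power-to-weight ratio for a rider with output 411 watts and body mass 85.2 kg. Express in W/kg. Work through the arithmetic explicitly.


P/W = 411 / 85.2 = 4.824 W/kg

4.824 W/kg


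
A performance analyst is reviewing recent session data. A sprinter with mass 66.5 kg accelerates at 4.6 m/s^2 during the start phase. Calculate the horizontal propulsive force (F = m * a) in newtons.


F = m * a
= 66.5 * 4.6
= 305.9 N

305.9 N


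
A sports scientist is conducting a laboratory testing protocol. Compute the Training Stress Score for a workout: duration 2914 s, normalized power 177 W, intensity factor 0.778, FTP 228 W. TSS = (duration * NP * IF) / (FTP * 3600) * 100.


Product = 2914 * 177 * 0.778 = 401275.284
Base = 228 * 3600 = 820800
TSS = 401275.284 / 820800 * 100 = 48.89

48.89 TSS


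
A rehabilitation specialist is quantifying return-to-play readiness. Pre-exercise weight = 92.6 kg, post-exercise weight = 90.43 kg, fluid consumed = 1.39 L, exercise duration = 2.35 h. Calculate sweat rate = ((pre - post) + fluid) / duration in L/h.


Weight loss = 92.6 - 90.43 = 2.17 kg (approx L)
Total sweat = 2.17 + 1.39 = 3.56 L
Sweat rate = 3.56 / 2.35 = 1.515 L/h

1.515 L/h


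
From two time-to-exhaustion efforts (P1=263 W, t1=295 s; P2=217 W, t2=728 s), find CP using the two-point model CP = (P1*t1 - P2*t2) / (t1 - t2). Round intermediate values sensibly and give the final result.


Work in trial 1 = 77585 J
Work in trial 2 = 157976 J
Delta work = -80391 J
Delta time = -433 s
CP = -80391 / -433 = 185.66 W

185.66 W


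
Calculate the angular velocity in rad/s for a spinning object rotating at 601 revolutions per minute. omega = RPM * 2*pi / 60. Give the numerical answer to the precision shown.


omega = RPM * 2*pi / 60
= 601 * 6.28318531 / 60
= 62.937 rad/s

62.937 rad/s


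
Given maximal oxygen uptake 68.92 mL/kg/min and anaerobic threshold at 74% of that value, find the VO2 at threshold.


Percentage as decimal = 0.74
VO2 at AT = 68.92 * 0.74 = 51.0 mL/kg/min

51.0 mL/kg/min


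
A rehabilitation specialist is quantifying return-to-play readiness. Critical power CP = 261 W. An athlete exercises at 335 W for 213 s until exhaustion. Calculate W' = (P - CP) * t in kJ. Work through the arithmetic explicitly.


P - CP = 335 - 261 = 74 W
W' = 74 * 213 = 15762 J
= 15762 / 1000 = 15.762 kJ

15.762 kJ


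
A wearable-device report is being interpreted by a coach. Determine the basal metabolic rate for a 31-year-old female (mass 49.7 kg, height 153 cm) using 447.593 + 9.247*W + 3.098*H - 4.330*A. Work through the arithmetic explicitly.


BMR = 447.593 + 9.247*49.7 + 3.098*153 - 4.330*31
= 1246.93 kcal/day

1246.93 kcal/day


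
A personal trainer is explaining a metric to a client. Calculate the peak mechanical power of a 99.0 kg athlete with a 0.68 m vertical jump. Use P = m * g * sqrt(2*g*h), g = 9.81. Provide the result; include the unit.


First, sqrt(2gh) = sqrt(2 * 9.81 * 0.68)
= sqrt(13.3416) = 3.652616 m/s
Power = 99.0 * 9.81 * 3.652616 = 3547.38 W

3547.38 W


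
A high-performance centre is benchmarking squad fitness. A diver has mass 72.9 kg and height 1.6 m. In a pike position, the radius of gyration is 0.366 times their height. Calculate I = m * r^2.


r = 0.366 * 1.6 = 0.5856 m
I = m * r^2 = 72.9 * 0.342927 = 24.999 kg*m^2

24.999 kg*m^2


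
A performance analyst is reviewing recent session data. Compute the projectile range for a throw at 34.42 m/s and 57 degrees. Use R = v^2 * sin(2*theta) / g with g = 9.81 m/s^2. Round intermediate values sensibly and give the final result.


Two times the angle = 114 degrees
sin(114) = 0.913545
R = 1184.7364 * 0.913545 / 9.81 = 110.327 m

110.327 m


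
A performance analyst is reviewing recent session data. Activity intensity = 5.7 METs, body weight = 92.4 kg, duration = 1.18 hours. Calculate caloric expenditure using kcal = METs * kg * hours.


kcal = 5.7 * 92.4 * 1.18
= 526.68 * 1.18
= 621.48 kcal

621.48 kcal


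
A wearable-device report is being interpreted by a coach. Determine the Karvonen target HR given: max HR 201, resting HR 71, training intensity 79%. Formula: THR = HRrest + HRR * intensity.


HRR = HRmax - HRrest = 201 - 71 = 130
THR = 71 + 130 * 0.79
= 173.7 bpm

173.7 bpm


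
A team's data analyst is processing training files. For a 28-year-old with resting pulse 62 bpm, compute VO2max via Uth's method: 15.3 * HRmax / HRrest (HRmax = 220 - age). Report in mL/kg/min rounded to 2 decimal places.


Step 1: HRmax = 220 - 28 = 192 bpm
Step 2: Ratio = 192 / 62 = 3.0968
Step 3: VO2max = 15.3 * 3.0968 = 47.38 mL/kg/min

47.38 mL/kg/min


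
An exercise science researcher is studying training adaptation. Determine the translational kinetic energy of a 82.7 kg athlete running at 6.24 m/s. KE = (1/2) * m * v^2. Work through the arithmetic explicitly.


KE = 0.5 * m * v^2
= 0.5 * 82.7 * 6.24^2
= 0.5 * 82.7 * 38.9376
= 1610.07 J

1610.07 J


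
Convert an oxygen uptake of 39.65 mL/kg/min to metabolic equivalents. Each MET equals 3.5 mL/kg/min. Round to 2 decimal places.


One MET = 3.5 mL/kg/min
Number of METs = 39.65 / 3.5
= 11.33 METs

11.33 METs


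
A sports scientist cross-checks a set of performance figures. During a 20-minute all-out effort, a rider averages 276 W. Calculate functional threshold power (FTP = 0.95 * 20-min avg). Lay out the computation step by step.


FTP = 0.95 * 276
= 262.2 W

262.2 W
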